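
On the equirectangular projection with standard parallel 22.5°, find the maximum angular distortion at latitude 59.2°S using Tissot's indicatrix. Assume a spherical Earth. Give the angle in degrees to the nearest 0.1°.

With standard parallel φ₀ = 22.5°, the equirectangular projection gives x = Rλ cos φ₀, y = Rφ, so h = 1 and k = cos 22.5° / cos φ.
At 59.2°: h = 1.000, k = 1.804; principal scales a = 1.804, b = 1.000.
sin(ω/2) = (a − b)/(a + b) = 0.8043/2.804 = 0.2868, so ω = 2 arcsin(0.2868) ≈ 33.3°.

33.3°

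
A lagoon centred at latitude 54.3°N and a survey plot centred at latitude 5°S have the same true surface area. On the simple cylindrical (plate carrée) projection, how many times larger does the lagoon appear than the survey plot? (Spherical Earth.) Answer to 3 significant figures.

1.71

Plate carrée maps x = Rλ, y = Rφ. The meridian scale is h = 1 and the parallel scale is k = 1/cos φ = sec φ.
Areal scale at 54.3°: h·k = 1.000 × 1.714 = 1.714.
Areal scale at 5°: h·k = 1.000 × 1.004 = 1.004.
Ratio = 1.714/1.004 ≈ 1.71.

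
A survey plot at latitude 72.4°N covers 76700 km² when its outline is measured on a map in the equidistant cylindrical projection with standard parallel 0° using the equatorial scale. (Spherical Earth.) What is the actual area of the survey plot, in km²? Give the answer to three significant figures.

23200 km²

For the equirectangular projection with φ₀ = 0 (plate carrée), h = 1 along meridians and k = sec φ along parallels.
Areal scale = h·k = 1 × sec φ; at 72.4°, h = 1.000, k = 3.307, so h·k = 3.307.
True area = apparent / (areal scale) = 76700 / 3.307 ≈ 23200 km².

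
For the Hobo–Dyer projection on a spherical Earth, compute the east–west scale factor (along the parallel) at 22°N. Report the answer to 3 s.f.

Hobo–Dyer is a cylindrical equal-area projection with standard parallels at ±37.5°. A cylindrical equal-area projection with standard parallel φ₀ has meridian scale h = cos φ / cos φ₀ and parallel scale k = cos φ₀ / cos φ (so areas are preserved, h·k = 1).
k = cos 37.5° / cos 22° = 0.7934/0.9272 = 0.8557.

0.856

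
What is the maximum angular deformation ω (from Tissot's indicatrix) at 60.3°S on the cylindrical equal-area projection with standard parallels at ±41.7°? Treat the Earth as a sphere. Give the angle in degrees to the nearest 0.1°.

45.7°

Cylindrical equal-area (φ₀ = 41.7°): h = cos φ / cos 41.7° along meridians, k = cos 41.7° / cos φ along parallels; h·k = 1.
At 60.3°: h = 0.6636, k = 1.507; principal scales a = 1.507, b = 0.6636.
sin(ω/2) = (a − b)/(a + b) = 0.8434/2.171 = 0.3886, so ω = 2 arcsin(0.3886) ≈ 45.7°.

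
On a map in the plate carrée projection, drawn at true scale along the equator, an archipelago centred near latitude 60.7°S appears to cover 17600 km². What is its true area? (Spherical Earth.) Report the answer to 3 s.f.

8610 km²

In the plate carrée (x = Rλ, y = Rφ), meridians are true-scale (h = 1) and parallels are stretched by k = sec φ.
Areal scale = h·k = 1 × sec φ; at 60.7°, h = 1.000, k = 2.043, so h·k = 2.043.
True area = apparent / (areal scale) = 17600 / 2.043 ≈ 8610 km².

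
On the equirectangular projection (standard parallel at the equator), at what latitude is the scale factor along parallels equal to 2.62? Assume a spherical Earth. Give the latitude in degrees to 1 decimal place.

Plate carrée: h = 1, k = sec φ along parallels.
sec φ = 2.62  ⇒  cos φ = 0.3817  ⇒  φ ≈ 67.6°.

67.6°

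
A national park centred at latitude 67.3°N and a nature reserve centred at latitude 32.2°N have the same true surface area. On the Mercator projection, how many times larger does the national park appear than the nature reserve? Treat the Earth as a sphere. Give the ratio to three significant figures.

Mercator areal scale is sec²φ.
At 67.3°: sec²(67.3°) = 1/0.3859² = 6.715.
At 32.2°: sec²(32.2°) = 1/0.8462² = 1.397.
Ratio = 6.715/1.397 = cos²(32.2°)/cos²(67.3°) ≈ 4.81.

4.81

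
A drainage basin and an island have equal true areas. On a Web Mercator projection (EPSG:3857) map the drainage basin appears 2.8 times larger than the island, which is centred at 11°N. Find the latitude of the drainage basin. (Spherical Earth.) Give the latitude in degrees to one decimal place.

54.1°

On Mercator, (apparent₁)/(apparent₂) = sec²φ₁ / sec²φ₂ when true areas are equal.
cos²φ₂ / cos²φ₁ = 2.8  ⇒  cos φ₁ = cos 11° / √2.8 = 0.9816/1.673 = 0.5866.
φ₁ = arccos(0.5866) ≈ 54.1°.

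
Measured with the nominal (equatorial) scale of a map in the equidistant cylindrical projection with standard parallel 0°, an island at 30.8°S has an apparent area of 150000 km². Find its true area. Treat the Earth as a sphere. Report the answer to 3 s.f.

In the plate carrée (x = Rλ, y = Rφ), meridians are true-scale (h = 1) and parallels are stretched by k = sec φ.
Areal scale = h·k = 1 × sec φ; at 30.8°, h = 1.000, k = 1.164, so h·k = 1.164.
True area = apparent / (areal scale) = 150000 / 1.164 ≈ 129000 km².

129000 km²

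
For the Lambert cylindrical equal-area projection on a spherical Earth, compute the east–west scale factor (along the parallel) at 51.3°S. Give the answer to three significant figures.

1.60

The Lambert cylindrical equal-area projection is the cylindrical equal-area projection with its standard parallel at the equator (φ₀ = 0). Cylindrical equal-area (φ₀ = 0°): h = cos φ / cos 0° along meridians, k = cos 0° / cos φ along parallels; h·k = 1.
k = cos 0° / cos 51.3° = 1.000/0.6252 = 1.599.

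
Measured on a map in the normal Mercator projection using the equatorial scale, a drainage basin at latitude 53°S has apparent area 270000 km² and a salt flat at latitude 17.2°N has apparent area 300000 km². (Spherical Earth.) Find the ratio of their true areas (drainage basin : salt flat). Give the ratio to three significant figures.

0.357

Since Mercator area scale is 1/cos²φ, the true area equals the apparent area multiplied by cos²φ.
True area of drainage basin: 270000 × cos²(53°) = 270000 × 0.3622 = 97790 km².
True area of salt flat: 300000 × cos²(17.2°) = 300000 × 0.9126 = 273800 km².
Ratio = 97790 / 273800 ≈ 0.357.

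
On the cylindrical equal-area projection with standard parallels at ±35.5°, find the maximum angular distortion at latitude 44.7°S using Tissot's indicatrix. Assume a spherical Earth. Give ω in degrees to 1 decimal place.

A cylindrical equal-area projection with standard parallel φ₀ has meridian scale h = cos φ / cos φ₀ and parallel scale k = cos φ₀ / cos φ (so areas are preserved, h·k = 1).
At 44.7°: h = 0.8731, k = 1.145; principal scales a = 1.145, b = 0.8731.
sin(ω/2) = (a − b)/(a + b) = 0.2723/2.018 = 0.1349, so ω = 2 arcsin(0.1349) ≈ 15.5°.

15.5°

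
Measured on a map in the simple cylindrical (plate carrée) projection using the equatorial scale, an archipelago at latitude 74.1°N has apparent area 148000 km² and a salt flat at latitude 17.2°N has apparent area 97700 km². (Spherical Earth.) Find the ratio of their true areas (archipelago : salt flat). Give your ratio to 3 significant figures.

Plate carrée has h = 1 and k = sec φ, giving areal scale sec φ; true area = (apparent area) · cos φ.
True area of archipelago: 148000 × cos(74.1°) = 148000 × 0.2740 = 40550 km².
True area of salt flat: 97700 × cos(17.2°) = 97700 × 0.9553 = 93330 km².
Ratio = 40550 / 93330 ≈ 0.434.

0.434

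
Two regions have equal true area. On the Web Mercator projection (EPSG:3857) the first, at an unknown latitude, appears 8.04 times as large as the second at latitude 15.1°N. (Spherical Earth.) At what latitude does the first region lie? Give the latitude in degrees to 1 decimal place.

Mercator areal scale is sec²φ, so apparent-area ratio = sec²φ₁ / sec²φ₂ = cos²φ₂ / cos²φ₁.
cos²φ₂ / cos²φ₁ = 8.04  ⇒  cos φ₁ = cos 15.1° / √8.04 = 0.9655/2.835 = 0.3405.
φ₁ = arccos(0.3405) ≈ 70.1°.

70.1°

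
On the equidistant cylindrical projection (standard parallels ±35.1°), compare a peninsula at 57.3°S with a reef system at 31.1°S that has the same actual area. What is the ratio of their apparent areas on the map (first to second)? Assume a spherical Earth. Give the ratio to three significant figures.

The equidistant cylindrical projection with φ₀ = 35.1° has h = 1 (meridians true) and k = cos φ₀ / cos φ along parallels.
Areal scale at 57.3°: h·k = 1.000 × 1.514 = 1.514.
Areal scale at 31.1°: h·k = 1.000 × 0.9555 = 0.9555.
Ratio = 1.514/0.9555 ≈ 1.58.

1.58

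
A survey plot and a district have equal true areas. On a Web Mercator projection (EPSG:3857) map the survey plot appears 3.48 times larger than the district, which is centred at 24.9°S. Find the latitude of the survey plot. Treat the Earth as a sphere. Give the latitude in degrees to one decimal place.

On Mercator, (apparent₁)/(apparent₂) = sec²φ₁ / sec²φ₂ when true areas are equal.
cos²φ₂ / cos²φ₁ = 3.48  ⇒  cos φ₁ = cos 24.9° / √3.48 = 0.9070/1.865 = 0.4862.
φ₁ = arccos(0.4862) ≈ 60.9°.

60.9°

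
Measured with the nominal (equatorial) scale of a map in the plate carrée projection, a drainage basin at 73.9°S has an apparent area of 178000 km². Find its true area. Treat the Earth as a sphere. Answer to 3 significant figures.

In the plate carrée (x = Rλ, y = Rφ), meridians are true-scale (h = 1) and parallels are stretched by k = sec φ.
Areal scale = h·k = 1 × sec φ; at 73.9°, h = 1.000, k = 3.606, so h·k = 3.606.
True area = apparent / (areal scale) = 178000 / 3.606 ≈ 49400 km².

49400 km²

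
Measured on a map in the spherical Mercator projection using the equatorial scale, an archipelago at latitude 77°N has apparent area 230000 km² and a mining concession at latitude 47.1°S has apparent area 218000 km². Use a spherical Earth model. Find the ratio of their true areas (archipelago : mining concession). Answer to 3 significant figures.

0.115

Mercator's areal exaggeration is sec²φ; hence true area = (apparent area) · cos²φ.
True area of archipelago: 230000 × cos²(77°) = 230000 × 0.05060 = 11640 km².
True area of mining concession: 218000 × cos²(47.1°) = 218000 × 0.4634 = 101000 km².
Ratio = 11640 / 101000 ≈ 0.115.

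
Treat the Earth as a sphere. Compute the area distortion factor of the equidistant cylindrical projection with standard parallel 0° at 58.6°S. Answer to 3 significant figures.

In the plate carrée (x = Rλ, y = Rφ), meridians are true-scale (h = 1) and parallels are stretched by k = sec φ.
Areal scale = h·k = 1 × sec φ; at 58.6°, h = 1.000, k = 1.919, so h·k = 1.919.

1.92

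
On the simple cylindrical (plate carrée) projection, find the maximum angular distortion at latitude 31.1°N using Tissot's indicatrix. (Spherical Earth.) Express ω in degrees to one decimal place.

8.9°

In the plate carrée (x = Rλ, y = Rφ), meridians are true-scale (h = 1) and parallels are stretched by k = sec φ.
At 31.1°: h = 1.000, k = 1.168; principal scales a = 1.168, b = 1.000.
sin(ω/2) = (a − b)/(a + b) = 0.1679/2.168 = 0.07743, so ω = 2 arcsin(0.07743) ≈ 8.9°.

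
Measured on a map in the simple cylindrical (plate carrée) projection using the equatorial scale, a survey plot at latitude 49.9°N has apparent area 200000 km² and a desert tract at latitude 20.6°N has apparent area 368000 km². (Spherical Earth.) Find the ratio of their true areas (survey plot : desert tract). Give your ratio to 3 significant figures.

Plate carrée has h = 1 and k = sec φ, giving areal scale sec φ; true area = (apparent area) · cos φ.
True area of survey plot: 200000 × cos(49.9°) = 200000 × 0.6441 = 128800 km².
True area of desert tract: 368000 × cos(20.6°) = 368000 × 0.9361 = 344500 km².
Ratio = 128800 / 344500 ≈ 0.374.

0.374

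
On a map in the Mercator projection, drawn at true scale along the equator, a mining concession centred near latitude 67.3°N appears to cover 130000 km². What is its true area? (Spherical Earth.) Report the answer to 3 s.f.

For Mercator, h = k = sec φ (a conformal cylindrical projection has a single point scale, 1/cos φ).
Areal scale = k² = sec²φ = 1/cos²(67.3°) = 1/0.3859² = 6.715.
True area = apparent / (areal scale) = 130000 / 6.715 ≈ 19400 km².

19400 km²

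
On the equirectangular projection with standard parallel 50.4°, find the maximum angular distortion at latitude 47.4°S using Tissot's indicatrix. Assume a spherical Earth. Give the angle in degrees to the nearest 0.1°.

In the equirectangular projection with standard parallel φ₀ = 50.4° (x = Rλ cos φ₀, y = Rφ), meridians are true-scale (h = 1) and the parallel scale is k = cos φ₀ / cos φ.
At 47.4°: h = 1.000, k = 0.9417; principal scales a = 1.000, b = 0.9417.
sin(ω/2) = (a − b)/(a + b) = 0.05829/1.942 = 0.03002, so ω = 2 arcsin(0.03002) ≈ 3.4°.

3.4°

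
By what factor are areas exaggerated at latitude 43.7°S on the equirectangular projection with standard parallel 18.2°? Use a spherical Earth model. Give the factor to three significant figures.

With standard parallel φ₀ = 18.2°, the equirectangular projection gives x = Rλ cos φ₀, y = Rφ, so h = 1 and k = cos 18.2° / cos φ.
Areal scale = h·k = 1 × cos φ₀ / cos φ; at 43.7°, h = 1.000, k = 1.314, so h·k = 1.314.

1.31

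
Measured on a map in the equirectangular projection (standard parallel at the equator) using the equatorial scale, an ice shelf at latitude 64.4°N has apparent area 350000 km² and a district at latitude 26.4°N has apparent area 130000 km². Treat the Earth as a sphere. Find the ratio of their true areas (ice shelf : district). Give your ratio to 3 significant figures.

On the plate carrée, areal scale = h·k = 1 × sec φ, so true area = apparent × cos φ.
True area of ice shelf: 350000 × cos(64.4°) = 350000 × 0.4321 = 151200 km².
True area of district: 130000 × cos(26.4°) = 130000 × 0.8957 = 116400 km².
Ratio = 151200 / 116400 ≈ 1.30.

1.30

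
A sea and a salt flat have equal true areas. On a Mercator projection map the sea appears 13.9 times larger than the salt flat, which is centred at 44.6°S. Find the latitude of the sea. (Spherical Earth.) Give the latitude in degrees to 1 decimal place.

79.0°

Mercator areal scale is sec²φ, so apparent-area ratio = sec²φ₁ / sec²φ₂ = cos²φ₂ / cos²φ₁.
cos²φ₂ / cos²φ₁ = 13.9  ⇒  cos φ₁ = cos 44.6° / √13.9 = 0.7120/3.728 = 0.1910.
φ₁ = arccos(0.1910) ≈ 79.0°.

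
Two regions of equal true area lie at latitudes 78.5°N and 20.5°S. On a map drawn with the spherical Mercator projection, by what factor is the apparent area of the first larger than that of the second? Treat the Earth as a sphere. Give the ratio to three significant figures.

Mercator is conformal with k = sec φ, so areal scale = k² = sec²φ.
At 78.5°: sec²(78.5°) = 1/0.1994² = 25.16.
At 20.5°: sec²(20.5°) = 1/0.9367² = 1.140.
Ratio = 25.16/1.140 = cos²(20.5°)/cos²(78.5°) ≈ 22.1.

22.1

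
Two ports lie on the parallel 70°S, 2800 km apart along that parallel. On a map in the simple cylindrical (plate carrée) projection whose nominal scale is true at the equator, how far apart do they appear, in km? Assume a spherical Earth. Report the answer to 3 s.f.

8190 km

For the equirectangular projection with φ₀ = 0 (plate carrée), h = 1 along meridians and k = sec φ along parallels.
Along the parallel, k = sec 70° = 1/0.3420 = 2.924.
Map distance = 2800 × 2.924 ≈ 8190 km.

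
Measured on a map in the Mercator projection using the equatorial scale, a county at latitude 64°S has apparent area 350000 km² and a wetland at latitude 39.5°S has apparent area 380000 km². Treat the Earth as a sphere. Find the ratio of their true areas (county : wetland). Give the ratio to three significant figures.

0.297

On Mercator the areal scale is sec²φ, so true area = apparent × cos²φ.
True area of county: 350000 × cos²(64°) = 350000 × 0.1922 = 67260 km².
True area of wetland: 380000 × cos²(39.5°) = 380000 × 0.5954 = 226300 km².
Ratio = 67260 / 226300 ≈ 0.297.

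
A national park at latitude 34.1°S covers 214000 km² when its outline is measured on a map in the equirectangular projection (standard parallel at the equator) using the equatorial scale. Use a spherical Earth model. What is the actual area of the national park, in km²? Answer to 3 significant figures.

In the plate carrée (x = Rλ, y = Rφ), meridians are true-scale (h = 1) and parallels are stretched by k = sec φ.
Areal scale = h·k = 1 × sec φ; at 34.1°, h = 1.000, k = 1.208, so h·k = 1.208.
True area = apparent / (areal scale) = 214000 / 1.208 ≈ 177000 km².

177000 km²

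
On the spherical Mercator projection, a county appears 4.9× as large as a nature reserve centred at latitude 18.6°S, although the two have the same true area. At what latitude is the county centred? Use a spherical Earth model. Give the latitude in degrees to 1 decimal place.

64.6°

For equal true areas on Mercator, apparent areas scale as sec²φ, so the ratio is cos²φ₂ / cos²φ₁.
cos²φ₂ / cos²φ₁ = 4.9  ⇒  cos φ₁ = cos 18.6° / √4.9 = 0.9478/2.214 = 0.4282.
φ₁ = arccos(0.4282) ≈ 64.6°.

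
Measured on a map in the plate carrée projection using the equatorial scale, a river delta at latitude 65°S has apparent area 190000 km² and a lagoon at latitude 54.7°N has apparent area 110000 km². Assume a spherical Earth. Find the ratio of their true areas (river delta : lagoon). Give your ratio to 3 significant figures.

On the plate carrée, areal scale = h·k = 1 × sec φ, so true area = apparent × cos φ.
True area of river delta: 190000 × cos(65°) = 190000 × 0.4226 = 80300 km².
True area of lagoon: 110000 × cos(54.7°) = 110000 × 0.5779 = 63560 km².
Ratio = 80300 / 63560 ≈ 1.26.

1.26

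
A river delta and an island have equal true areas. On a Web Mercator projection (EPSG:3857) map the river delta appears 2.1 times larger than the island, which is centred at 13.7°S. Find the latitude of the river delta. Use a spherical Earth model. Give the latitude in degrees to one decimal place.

On Mercator, (apparent₁)/(apparent₂) = sec²φ₁ / sec²φ₂ when true areas are equal.
cos²φ₂ / cos²φ₁ = 2.1  ⇒  cos φ₁ = cos 13.7° / √2.1 = 0.9715/1.449 = 0.6704.
φ₁ = arccos(0.6704) ≈ 47.9°.

47.9°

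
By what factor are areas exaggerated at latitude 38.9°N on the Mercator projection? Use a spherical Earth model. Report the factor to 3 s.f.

The Mercator projection is conformal; its linear scale factor is the same in every direction and equals sec φ = 1/cos φ.
Areal scale = k² = sec²φ = 1/cos²(38.9°) = 1/0.7782² = 1.651.

1.65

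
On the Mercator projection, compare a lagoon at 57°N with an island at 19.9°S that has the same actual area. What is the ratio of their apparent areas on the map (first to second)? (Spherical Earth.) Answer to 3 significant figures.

Mercator is conformal with k = sec φ, so areal scale = k² = sec²φ.
At 57°: sec²(57°) = 1/0.5446² = 3.371.
At 19.9°: sec²(19.9°) = 1/0.9403² = 1.131.
Ratio = 3.371/1.131 = cos²(19.9°)/cos²(57°) ≈ 2.98.

2.98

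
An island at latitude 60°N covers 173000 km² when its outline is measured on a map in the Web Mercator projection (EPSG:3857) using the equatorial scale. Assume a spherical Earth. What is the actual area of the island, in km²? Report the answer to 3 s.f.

43300 km²

For Mercator, h = k = sec φ (a conformal cylindrical projection has a single point scale, 1/cos φ).
Areal scale = k² = sec²φ = 1/cos²(60°) = 1/0.5000² = 4.000.
True area = apparent / (areal scale) = 173000 / 4.000 ≈ 43300 km².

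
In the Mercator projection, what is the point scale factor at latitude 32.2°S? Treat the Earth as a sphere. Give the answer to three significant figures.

1.18

For Mercator, h = k = sec φ (a conformal cylindrical projection has a single point scale, 1/cos φ).
k = 1/cos 32.2° = 1/0.8462 = 1.182.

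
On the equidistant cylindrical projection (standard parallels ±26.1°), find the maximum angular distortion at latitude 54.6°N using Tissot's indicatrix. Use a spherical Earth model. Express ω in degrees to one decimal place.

24.9°

The equidistant cylindrical projection with φ₀ = 26.1° has h = 1 (meridians true) and k = cos φ₀ / cos φ along parallels.
At 54.6°: h = 1.000, k = 1.550; principal scales a = 1.550, b = 1.000.
sin(ω/2) = (a − b)/(a + b) = 0.5502/2.550 = 0.2158, so ω = 2 arcsin(0.2158) ≈ 24.9°.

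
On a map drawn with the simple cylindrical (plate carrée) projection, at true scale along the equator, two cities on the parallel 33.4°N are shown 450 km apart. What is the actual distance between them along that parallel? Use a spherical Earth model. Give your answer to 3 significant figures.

In the plate carrée (x = Rλ, y = Rφ), meridians are true-scale (h = 1) and parallels are stretched by k = sec φ.
Along the parallel at 33.4°, map distances are exaggerated by k = sec 33.4° = 1.198.
True distance = 450 / 1.198 = 450 × cos 33.4° ≈ 376 km.

376 km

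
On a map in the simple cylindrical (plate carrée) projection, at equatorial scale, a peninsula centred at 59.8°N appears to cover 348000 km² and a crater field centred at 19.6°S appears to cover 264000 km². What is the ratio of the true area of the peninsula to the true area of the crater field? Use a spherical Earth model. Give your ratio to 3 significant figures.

0.704

Plate carrée has h = 1 and k = sec φ, giving areal scale sec φ; true area = (apparent area) · cos φ.
True area of peninsula: 348000 × cos(59.8°) = 348000 × 0.5030 = 175100 km².
True area of crater field: 264000 × cos(19.6°) = 264000 × 0.9421 = 248700 km².
Ratio = 175100 / 248700 ≈ 0.704.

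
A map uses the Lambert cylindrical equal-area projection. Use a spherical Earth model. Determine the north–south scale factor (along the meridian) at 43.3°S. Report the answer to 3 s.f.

The Lambert cylindrical equal-area projection is the cylindrical equal-area projection with its standard parallel at the equator (φ₀ = 0). A cylindrical equal-area projection with standard parallel φ₀ has meridian scale h = cos φ / cos φ₀ and parallel scale k = cos φ₀ / cos φ (so areas are preserved, h·k = 1).
h = cos 43.3° / cos 0° = 0.7278/1.000 = 0.7278.

0.728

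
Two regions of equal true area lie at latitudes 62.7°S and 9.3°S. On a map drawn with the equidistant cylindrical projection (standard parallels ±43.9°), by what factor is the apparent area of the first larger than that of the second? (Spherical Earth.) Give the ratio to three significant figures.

In the equirectangular projection with standard parallel φ₀ = 43.9° (x = Rλ cos φ₀, y = Rφ), meridians are true-scale (h = 1) and the parallel scale is k = cos φ₀ / cos φ.
Areal scale at 62.7°: h·k = 1.000 × 1.571 = 1.571.
Areal scale at 9.3°: h·k = 1.000 × 0.7301 = 0.7301.
Ratio = 1.571/0.7301 ≈ 2.15.

2.15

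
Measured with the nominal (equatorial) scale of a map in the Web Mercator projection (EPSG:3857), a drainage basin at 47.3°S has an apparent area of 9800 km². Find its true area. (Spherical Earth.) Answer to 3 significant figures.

4510 km²

For Mercator, h = k = sec φ (a conformal cylindrical projection has a single point scale, 1/cos φ).
Areal scale = k² = sec²φ = 1/cos²(47.3°) = 1/0.6782² = 2.174.
True area = apparent / (areal scale) = 9800 / 2.174 ≈ 4510 km².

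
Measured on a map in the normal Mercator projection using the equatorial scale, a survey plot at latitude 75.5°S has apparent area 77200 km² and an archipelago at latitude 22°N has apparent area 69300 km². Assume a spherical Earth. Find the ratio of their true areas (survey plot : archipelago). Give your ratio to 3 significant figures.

0.0812

Since Mercator area scale is 1/cos²φ, the true area equals the apparent area multiplied by cos²φ.
True area of survey plot: 77200 × cos²(75.5°) = 77200 × 0.06269 = 4840 km².
True area of archipelago: 69300 × cos²(22°) = 69300 × 0.8597 = 59580 km².
Ratio = 4840 / 59580 ≈ 0.0812.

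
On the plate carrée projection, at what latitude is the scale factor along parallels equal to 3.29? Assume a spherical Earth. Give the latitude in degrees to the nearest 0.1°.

Plate carrée: h = 1, k = sec φ along parallels.
sec φ = 3.29  ⇒  cos φ = 0.3040  ⇒  φ ≈ 72.3°.

72.3°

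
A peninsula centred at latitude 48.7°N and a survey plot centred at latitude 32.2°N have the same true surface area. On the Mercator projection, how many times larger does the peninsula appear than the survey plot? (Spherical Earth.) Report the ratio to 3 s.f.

1.64

Mercator is conformal with k = sec φ, so areal scale = k² = sec²φ.
At 48.7°: sec²(48.7°) = 1/0.6600² = 2.296.
At 32.2°: sec²(32.2°) = 1/0.8462² = 1.397.
Ratio = 2.296/1.397 = cos²(32.2°)/cos²(48.7°) ≈ 1.64.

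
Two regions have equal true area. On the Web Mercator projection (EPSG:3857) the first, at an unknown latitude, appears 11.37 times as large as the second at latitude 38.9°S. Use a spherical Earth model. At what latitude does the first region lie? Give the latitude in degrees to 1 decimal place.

76.7°

On Mercator, (apparent₁)/(apparent₂) = sec²φ₁ / sec²φ₂ when true areas are equal.
cos²φ₂ / cos²φ₁ = 11.37  ⇒  cos φ₁ = cos 38.9° / √11.37 = 0.7782/3.372 = 0.2308.
φ₁ = arccos(0.2308) ≈ 76.7°.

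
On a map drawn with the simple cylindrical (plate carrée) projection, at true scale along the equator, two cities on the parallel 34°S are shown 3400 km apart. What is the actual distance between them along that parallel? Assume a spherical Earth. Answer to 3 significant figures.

Plate carrée maps x = Rλ, y = Rφ. The meridian scale is h = 1 and the parallel scale is k = 1/cos φ = sec φ.
Along the parallel at 34°, map distances are exaggerated by k = sec 34° = 1.206.
True distance = 3400 / 1.206 = 3400 × cos 34° ≈ 2820 km.

2820 km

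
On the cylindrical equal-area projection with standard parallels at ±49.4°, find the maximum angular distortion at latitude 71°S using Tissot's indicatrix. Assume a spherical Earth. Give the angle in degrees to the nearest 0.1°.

73.7°

For cylindrical equal-area with standard parallel φ₀, h = cos φ / cos φ₀ and k = cos φ₀ / cos φ, so h·k = 1.
At 71°: h = 0.5003, k = 1.999; principal scales a = 1.999, b = 0.5003.
sin(ω/2) = (a − b)/(a + b) = 1.499/2.499 = 0.5996, so ω = 2 arcsin(0.5996) ≈ 73.7°.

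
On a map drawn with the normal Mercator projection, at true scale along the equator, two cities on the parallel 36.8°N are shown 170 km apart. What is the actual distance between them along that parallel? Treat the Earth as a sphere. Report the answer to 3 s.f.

136 km

Mercator is conformal, so the point scale is isotropic: h = k = sec φ = 1/cos φ.
Along the parallel at 36.8°, map distances are exaggerated by k = sec 36.8° = 1.249.
True distance = 170 / 1.249 = 170 × cos 36.8° ≈ 136 km.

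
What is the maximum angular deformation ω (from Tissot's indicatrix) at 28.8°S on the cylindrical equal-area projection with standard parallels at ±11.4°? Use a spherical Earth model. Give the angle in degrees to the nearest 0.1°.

Cylindrical equal-area (φ₀ = 11.4°): h = cos φ / cos 11.4° along meridians, k = cos 11.4° / cos φ along parallels; h·k = 1.
At 28.8°: h = 0.8939, k = 1.119; principal scales a = 1.119, b = 0.8939.
sin(ω/2) = (a − b)/(a + b) = 0.2247/2.013 = 0.1116, so ω = 2 arcsin(0.1116) ≈ 12.8°.

12.8°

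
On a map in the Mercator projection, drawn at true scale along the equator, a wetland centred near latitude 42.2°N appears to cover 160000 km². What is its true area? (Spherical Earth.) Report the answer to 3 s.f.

The Mercator projection is conformal; its linear scale factor is the same in every direction and equals sec φ = 1/cos φ.
Areal scale = k² = sec²φ = 1/cos²(42.2°) = 1/0.7408² = 1.822.
True area = apparent / (areal scale) = 160000 / 1.822 ≈ 87800 km².

87800 km²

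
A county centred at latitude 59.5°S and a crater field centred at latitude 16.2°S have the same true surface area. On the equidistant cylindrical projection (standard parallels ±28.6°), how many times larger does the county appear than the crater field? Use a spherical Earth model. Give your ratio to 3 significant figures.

1.89

With standard parallel φ₀ = 28.6°, the equirectangular projection gives x = Rλ cos φ₀, y = Rφ, so h = 1 and k = cos 28.6° / cos φ.
Areal scale at 59.5°: h·k = 1.000 × 1.730 = 1.730.
Areal scale at 16.2°: h·k = 1.000 × 0.9143 = 0.9143.
Ratio = 1.730/0.9143 ≈ 1.89.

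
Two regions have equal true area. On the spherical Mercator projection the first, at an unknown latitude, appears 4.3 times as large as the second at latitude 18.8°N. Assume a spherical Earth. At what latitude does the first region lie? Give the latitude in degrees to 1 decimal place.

Mercator areal scale is sec²φ, so apparent-area ratio = sec²φ₁ / sec²φ₂ = cos²φ₂ / cos²φ₁.
cos²φ₂ / cos²φ₁ = 4.3  ⇒  cos φ₁ = cos 18.8° / √4.3 = 0.9466/2.074 = 0.4565.
φ₁ = arccos(0.4565) ≈ 62.8°.

62.8°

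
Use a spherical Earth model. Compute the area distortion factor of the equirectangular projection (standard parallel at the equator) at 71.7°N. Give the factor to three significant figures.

3.18

For the equirectangular projection with φ₀ = 0 (plate carrée), h = 1 along meridians and k = sec φ along parallels.
Areal scale = h·k = 1 × sec φ; at 71.7°, h = 1.000, k = 3.185, so h·k = 3.185.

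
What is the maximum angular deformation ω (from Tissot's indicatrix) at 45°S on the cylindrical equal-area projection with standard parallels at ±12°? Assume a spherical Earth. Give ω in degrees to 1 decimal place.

36.5°

For cylindrical equal-area with standard parallel φ₀, h = cos φ / cos φ₀ and k = cos φ₀ / cos φ, so h·k = 1.
At 45°: h = 0.7229, k = 1.383; principal scales a = 1.383, b = 0.7229.
sin(ω/2) = (a − b)/(a + b) = 0.6604/2.106 = 0.3136, so ω = 2 arcsin(0.3136) ≈ 36.5°.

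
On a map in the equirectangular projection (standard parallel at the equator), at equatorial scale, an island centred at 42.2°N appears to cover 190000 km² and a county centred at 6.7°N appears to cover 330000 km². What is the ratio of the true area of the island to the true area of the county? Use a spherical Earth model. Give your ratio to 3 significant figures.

On the plate carrée, areal scale = h·k = 1 × sec φ, so true area = apparent × cos φ.
True area of island: 190000 × cos(42.2°) = 190000 × 0.7408 = 140800 km².
True area of county: 330000 × cos(6.7°) = 330000 × 0.9932 = 327700 km².
Ratio = 140800 / 327700 ≈ 0.429.

0.429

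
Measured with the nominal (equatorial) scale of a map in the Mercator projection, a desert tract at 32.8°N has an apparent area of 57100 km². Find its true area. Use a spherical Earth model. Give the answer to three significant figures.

The Mercator projection is conformal; its linear scale factor is the same in every direction and equals sec φ = 1/cos φ.
Areal scale = k² = sec²φ = 1/cos²(32.8°) = 1/0.8406² = 1.415.
True area = apparent / (areal scale) = 57100 / 1.415 ≈ 40300 km².

40300 km²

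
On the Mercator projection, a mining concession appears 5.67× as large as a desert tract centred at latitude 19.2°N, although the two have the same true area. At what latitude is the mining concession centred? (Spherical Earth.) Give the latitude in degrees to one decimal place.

66.6°

For equal true areas on Mercator, apparent areas scale as sec²φ, so the ratio is cos²φ₂ / cos²φ₁.
cos²φ₂ / cos²φ₁ = 5.67  ⇒  cos φ₁ = cos 19.2° / √5.67 = 0.9444/2.381 = 0.3966.
φ₁ = arccos(0.3966) ≈ 66.6°.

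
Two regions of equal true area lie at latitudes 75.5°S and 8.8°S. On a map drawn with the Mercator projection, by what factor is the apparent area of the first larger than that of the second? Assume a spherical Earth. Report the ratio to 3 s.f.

On Mercator, area is exaggerated by sec²φ = 1/cos²φ.
At 75.5°: sec²(75.5°) = 1/0.2504² = 15.95.
At 8.8°: sec²(8.8°) = 1/0.9882² = 1.024.
Ratio = 15.95/1.024 = cos²(8.8°)/cos²(75.5°) ≈ 15.6.

15.6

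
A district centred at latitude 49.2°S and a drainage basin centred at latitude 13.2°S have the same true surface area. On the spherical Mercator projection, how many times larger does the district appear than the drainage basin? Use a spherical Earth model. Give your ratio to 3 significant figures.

On Mercator, area is exaggerated by sec²φ = 1/cos²φ.
At 49.2°: sec²(49.2°) = 1/0.6534² = 2.342.
At 13.2°: sec²(13.2°) = 1/0.9736² = 1.055.
Ratio = 2.342/1.055 = cos²(13.2°)/cos²(49.2°) ≈ 2.22.

2.22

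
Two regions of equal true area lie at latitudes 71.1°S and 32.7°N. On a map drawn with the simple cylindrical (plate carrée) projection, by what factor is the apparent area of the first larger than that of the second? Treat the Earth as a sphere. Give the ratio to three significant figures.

Plate carrée maps x = Rλ, y = Rφ. The meridian scale is h = 1 and the parallel scale is k = 1/cos φ = sec φ.
Areal scale at 71.1°: h·k = 1.000 × 3.087 = 3.087.
Areal scale at 32.7°: h·k = 1.000 × 1.188 = 1.188.
Ratio = 3.087/1.188 ≈ 2.60.

2.60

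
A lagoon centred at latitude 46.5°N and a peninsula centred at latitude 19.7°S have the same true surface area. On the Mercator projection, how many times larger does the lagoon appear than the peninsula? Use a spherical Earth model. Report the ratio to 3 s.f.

1.87

Mercator areal scale is sec²φ.
At 46.5°: sec²(46.5°) = 1/0.6884² = 2.110.
At 19.7°: sec²(19.7°) = 1/0.9415² = 1.128.
Ratio = 2.110/1.128 = cos²(19.7°)/cos²(46.5°) ≈ 1.87.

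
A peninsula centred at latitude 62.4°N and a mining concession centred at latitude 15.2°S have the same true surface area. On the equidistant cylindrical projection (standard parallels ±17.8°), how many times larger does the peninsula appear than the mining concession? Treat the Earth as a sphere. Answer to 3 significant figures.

In the equirectangular projection with standard parallel φ₀ = 17.8° (x = Rλ cos φ₀, y = Rφ), meridians are true-scale (h = 1) and the parallel scale is k = cos φ₀ / cos φ.
Areal scale at 62.4°: h·k = 1.000 × 2.055 = 2.055.
Areal scale at 15.2°: h·k = 1.000 × 0.9866 = 0.9866.
Ratio = 2.055/0.9866 ≈ 2.08.

2.08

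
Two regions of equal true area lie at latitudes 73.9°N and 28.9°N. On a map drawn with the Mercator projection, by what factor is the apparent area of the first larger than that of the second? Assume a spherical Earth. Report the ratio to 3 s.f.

On Mercator, area is exaggerated by sec²φ = 1/cos²φ.
At 73.9°: sec²(73.9°) = 1/0.2773² = 13.00.
At 28.9°: sec²(28.9°) = 1/0.8755² = 1.305.
Ratio = 13.00/1.305 = cos²(28.9°)/cos²(73.9°) ≈ 9.97.

9.97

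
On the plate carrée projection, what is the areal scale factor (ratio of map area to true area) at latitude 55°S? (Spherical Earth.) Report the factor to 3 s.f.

For the equirectangular projection with φ₀ = 0 (plate carrée), h = 1 along meridians and k = sec φ along parallels.
Areal scale = h·k = 1 × sec φ; at 55°, h = 1.000, k = 1.743, so h·k = 1.743.

1.74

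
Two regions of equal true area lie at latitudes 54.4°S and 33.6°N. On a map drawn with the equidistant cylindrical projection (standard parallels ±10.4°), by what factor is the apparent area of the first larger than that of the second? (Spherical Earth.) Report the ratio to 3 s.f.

The equidistant cylindrical projection with φ₀ = 10.4° has h = 1 (meridians true) and k = cos φ₀ / cos φ along parallels.
Areal scale at 54.4°: h·k = 1.000 × 1.690 = 1.690.
Areal scale at 33.6°: h·k = 1.000 × 1.181 = 1.181.
Ratio = 1.690/1.181 ≈ 1.43.

1.43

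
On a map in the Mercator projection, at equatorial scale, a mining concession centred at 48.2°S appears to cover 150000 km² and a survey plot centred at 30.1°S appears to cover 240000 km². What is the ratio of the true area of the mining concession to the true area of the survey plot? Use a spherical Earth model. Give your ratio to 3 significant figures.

0.371

On Mercator the areal scale is sec²φ, so true area = apparent × cos²φ.
True area of mining concession: 150000 × cos²(48.2°) = 150000 × 0.4443 = 66640 km².
True area of survey plot: 240000 × cos²(30.1°) = 240000 × 0.7485 = 179600 km².
Ratio = 66640 / 179600 ≈ 0.371.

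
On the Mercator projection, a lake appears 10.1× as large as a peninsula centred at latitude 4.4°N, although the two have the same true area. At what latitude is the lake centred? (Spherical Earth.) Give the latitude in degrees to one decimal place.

71.7°

Mercator areal scale is sec²φ, so apparent-area ratio = sec²φ₁ / sec²φ₂ = cos²φ₂ / cos²φ₁.
cos²φ₂ / cos²φ₁ = 10.1  ⇒  cos φ₁ = cos 4.4° / √10.1 = 0.9971/3.178 = 0.3137.
φ₁ = arccos(0.3137) ≈ 71.7°.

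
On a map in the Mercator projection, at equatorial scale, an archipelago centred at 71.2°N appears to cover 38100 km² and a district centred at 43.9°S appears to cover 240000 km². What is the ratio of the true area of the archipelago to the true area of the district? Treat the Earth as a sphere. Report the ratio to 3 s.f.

0.0318

Since Mercator area scale is 1/cos²φ, the true area equals the apparent area multiplied by cos²φ.
True area of archipelago: 38100 × cos²(71.2°) = 38100 × 0.1039 = 3957 km².
True area of district: 240000 × cos²(43.9°) = 240000 × 0.5192 = 124600 km².
Ratio = 3957 / 124600 ≈ 0.0318.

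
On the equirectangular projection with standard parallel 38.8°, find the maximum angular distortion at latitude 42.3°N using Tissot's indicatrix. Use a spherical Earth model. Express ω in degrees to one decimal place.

In the equirectangular projection with standard parallel φ₀ = 38.8° (x = Rλ cos φ₀, y = Rφ), meridians are true-scale (h = 1) and the parallel scale is k = cos φ₀ / cos φ.
At 42.3°: h = 1.000, k = 1.054; principal scales a = 1.054, b = 1.000.
sin(ω/2) = (a − b)/(a + b) = 0.05368/2.054 = 0.02614, so ω = 2 arcsin(0.02614) ≈ 3.0°.

3.0°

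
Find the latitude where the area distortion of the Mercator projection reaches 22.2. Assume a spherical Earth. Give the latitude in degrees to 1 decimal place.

77.7°

Mercator areal scale is sec²φ.
sec²φ = 22.2  ⇒  cos²φ = 0.04505  ⇒  cos φ = 0.2122.
φ = arccos(0.2122) ≈ 77.7°.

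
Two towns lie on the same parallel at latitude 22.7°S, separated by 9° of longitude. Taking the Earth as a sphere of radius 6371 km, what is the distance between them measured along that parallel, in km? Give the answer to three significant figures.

Arc length along a parallel = R cos φ · Δλ (with Δλ in radians).
= 6371 × cos 22.7° × (9° × π/180) = 6371 × 0.9225 × 0.1571 ≈ 923 km.

923 km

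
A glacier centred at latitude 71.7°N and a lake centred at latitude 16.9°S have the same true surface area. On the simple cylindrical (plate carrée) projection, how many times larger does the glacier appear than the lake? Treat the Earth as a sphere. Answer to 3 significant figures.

In the plate carrée (x = Rλ, y = Rφ), meridians are true-scale (h = 1) and parallels are stretched by k = sec φ.
Areal scale at 71.7°: h·k = 1.000 × 3.185 = 3.185.
Areal scale at 16.9°: h·k = 1.000 × 1.045 = 1.045.
Ratio = 3.185/1.045 ≈ 3.05.

3.05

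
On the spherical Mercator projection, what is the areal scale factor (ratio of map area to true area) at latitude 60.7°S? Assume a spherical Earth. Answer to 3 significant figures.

For Mercator, h = k = sec φ (a conformal cylindrical projection has a single point scale, 1/cos φ).
Areal scale = k² = sec²φ = 1/cos²(60.7°) = 1/0.4894² = 4.175.

4.18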